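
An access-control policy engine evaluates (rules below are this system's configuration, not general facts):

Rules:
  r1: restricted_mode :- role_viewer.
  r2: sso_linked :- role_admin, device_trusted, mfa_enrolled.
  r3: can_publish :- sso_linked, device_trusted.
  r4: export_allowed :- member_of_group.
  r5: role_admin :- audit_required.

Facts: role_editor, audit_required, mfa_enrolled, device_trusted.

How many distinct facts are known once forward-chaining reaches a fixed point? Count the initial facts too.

Round 1 — r5, derive role_admin.
Round 2 — r2, derive sso_linked.
Round 3 — r3, derive can_publish.
Closure: {audit_required, can_publish, device_trusted, mfa_enrolled, role_admin, role_editor, sso_linked} — 7 facts.

7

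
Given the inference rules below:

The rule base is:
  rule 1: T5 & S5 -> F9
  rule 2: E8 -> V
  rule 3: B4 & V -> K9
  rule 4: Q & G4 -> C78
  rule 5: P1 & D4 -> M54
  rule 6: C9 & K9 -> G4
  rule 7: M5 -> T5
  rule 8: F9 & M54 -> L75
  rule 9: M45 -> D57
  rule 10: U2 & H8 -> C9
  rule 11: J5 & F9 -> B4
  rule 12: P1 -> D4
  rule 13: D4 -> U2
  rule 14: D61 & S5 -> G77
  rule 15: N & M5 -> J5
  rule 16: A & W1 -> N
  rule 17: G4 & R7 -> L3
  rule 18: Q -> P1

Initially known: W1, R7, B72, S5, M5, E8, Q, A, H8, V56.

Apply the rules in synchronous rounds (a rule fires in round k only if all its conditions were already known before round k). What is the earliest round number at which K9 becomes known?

4

Round 1 fires rule 2, rule 7, rule 16, rule 18, giving V, T5, N, P1.
Round 2 fires rule 1, rule 12, rule 15, giving F9, D4, J5.
Round 3 fires rule 5, rule 11, rule 13, giving M54, B4, U2.
Round 4 fires rule 3, rule 8, rule 10, giving K9, L75, C9.
K9 first appears in round 4.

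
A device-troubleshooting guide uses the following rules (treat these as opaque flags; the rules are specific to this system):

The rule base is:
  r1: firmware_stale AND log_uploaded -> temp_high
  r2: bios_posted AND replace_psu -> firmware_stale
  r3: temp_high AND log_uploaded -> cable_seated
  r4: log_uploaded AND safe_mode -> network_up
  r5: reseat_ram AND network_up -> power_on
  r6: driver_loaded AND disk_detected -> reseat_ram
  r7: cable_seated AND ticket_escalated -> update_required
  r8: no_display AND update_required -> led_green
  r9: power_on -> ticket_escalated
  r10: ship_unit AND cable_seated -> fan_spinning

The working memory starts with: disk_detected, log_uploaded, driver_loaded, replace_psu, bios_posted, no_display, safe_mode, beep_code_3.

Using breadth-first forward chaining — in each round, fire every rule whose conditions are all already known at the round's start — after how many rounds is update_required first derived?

Round 1: r2 [bios_posted AND replace_psu -> firmware_stale]; r4 [log_uploaded AND safe_mode -> network_up]; r6 [driver_loaded AND disk_detected -> reseat_ram]. Adds firmware_stale, network_up, reseat_ram.
Round 2: r1 [firmware_stale AND log_uploaded -> temp_high]; r5 [reseat_ram AND network_up -> power_on]. Adds temp_high, power_on.
Round 3: r3 [temp_high AND log_uploaded -> cable_seated]; r9 [power_on -> ticket_escalated]. Adds cable_seated, ticket_escalated.
Round 4: r7 [cable_seated AND ticket_escalated -> update_required]. Adds update_required.
update_required first appears in round 4.

4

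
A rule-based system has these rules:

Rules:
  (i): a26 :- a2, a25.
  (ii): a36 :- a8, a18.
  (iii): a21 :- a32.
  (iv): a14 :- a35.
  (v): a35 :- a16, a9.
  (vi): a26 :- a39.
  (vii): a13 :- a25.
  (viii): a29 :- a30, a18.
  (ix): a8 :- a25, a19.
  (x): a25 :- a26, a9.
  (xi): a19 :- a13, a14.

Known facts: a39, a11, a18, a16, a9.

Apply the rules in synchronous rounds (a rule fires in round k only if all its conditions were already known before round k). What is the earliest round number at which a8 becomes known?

Round 1: (v) [a35 :- a16, a9.]; (vi) [a26 :- a39.]. New: a35, a26.
Round 2: (iv) [a14 :- a35.]; (x) [a25 :- a26, a9.]. New: a14, a25.
Round 3: (vii) [a13 :- a25.]. New: a13.
Round 4: (xi) [a19 :- a13, a14.]. New: a19.
Round 5: (ix) [a8 :- a25, a19.]. New: a8.
a8 first appears in round 5.

5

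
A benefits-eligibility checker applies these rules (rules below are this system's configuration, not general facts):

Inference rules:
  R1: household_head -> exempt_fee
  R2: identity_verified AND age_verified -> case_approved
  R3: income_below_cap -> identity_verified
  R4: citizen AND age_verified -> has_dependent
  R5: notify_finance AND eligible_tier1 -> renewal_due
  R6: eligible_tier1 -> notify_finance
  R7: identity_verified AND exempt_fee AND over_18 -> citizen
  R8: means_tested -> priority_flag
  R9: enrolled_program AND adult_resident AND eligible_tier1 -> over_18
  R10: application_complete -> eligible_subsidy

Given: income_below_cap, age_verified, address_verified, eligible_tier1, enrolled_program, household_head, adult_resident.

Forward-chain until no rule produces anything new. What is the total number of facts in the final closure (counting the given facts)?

15

Round 1 — R1, R3, R6, R9, derive exempt_fee, identity_verified, notify_finance, over_18.
Round 2 — R2, R5, R7, derive case_approved, renewal_due, citizen.
Round 3 — R4, derive has_dependent.
Closure: {address_verified, adult_resident, age_verified, case_approved, citizen, eligible_tier1, enrolled_program, exempt_fee, has_dependent, household_head, identity_verified, income_below_cap, notify_finance, over_18, renewal_due} — 15 facts.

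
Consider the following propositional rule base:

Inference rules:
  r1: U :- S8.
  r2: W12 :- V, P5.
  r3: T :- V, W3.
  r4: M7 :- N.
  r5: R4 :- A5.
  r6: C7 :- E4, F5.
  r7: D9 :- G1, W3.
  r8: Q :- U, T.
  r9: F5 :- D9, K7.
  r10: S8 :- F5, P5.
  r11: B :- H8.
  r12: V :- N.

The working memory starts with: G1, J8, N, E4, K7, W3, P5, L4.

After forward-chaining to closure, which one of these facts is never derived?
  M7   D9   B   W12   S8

B

[1] r4 [M7 :- N.]; r7 [D9 :- G1, W3.]; r12 [V :- N.]. ⇒ new: M7, D9, V.
[2] r2 [W12 :- V, P5.]; r3 [T :- V, W3.]; r9 [F5 :- D9, K7.]. ⇒ new: W12, T, F5.
[3] r6 [C7 :- E4, F5.]; r10 [S8 :- F5, P5.]. ⇒ new: C7, S8.
[4] r1 [U :- S8.]. ⇒ new: U.
[5] r8 [Q :- U, T.]. ⇒ new: Q.
Derived: S8 (round 3), D9 (round 1), W12 (round 2), M7 (round 1). B never appears in any round.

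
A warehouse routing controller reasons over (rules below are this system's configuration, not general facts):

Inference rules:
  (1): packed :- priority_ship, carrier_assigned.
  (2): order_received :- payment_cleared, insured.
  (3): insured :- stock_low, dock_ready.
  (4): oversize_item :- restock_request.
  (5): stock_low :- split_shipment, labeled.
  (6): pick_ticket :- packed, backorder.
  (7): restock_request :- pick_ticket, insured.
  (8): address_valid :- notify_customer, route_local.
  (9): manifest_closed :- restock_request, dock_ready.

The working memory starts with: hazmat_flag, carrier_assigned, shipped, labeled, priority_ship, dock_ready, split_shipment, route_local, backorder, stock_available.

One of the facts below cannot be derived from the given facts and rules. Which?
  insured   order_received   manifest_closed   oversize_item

order_received

Round 1: (1) [packed :- priority_ship, carrier_assigned.]; (5) [stock_low :- split_shipment, labeled.]. Adds packed, stock_low.
Round 2: (3) [insured :- stock_low, dock_ready.]; (6) [pick_ticket :- packed, backorder.]. Adds insured, pick_ticket.
Round 3: (7) [restock_request :- pick_ticket, insured.]. Adds restock_request.
Round 4: (4) [oversize_item :- restock_request.]; (9) [manifest_closed :- restock_request, dock_ready.]. Adds oversize_item, manifest_closed.
Derived: manifest_closed (round 4), oversize_item (round 4), insured (round 2). order_received never appears in any round.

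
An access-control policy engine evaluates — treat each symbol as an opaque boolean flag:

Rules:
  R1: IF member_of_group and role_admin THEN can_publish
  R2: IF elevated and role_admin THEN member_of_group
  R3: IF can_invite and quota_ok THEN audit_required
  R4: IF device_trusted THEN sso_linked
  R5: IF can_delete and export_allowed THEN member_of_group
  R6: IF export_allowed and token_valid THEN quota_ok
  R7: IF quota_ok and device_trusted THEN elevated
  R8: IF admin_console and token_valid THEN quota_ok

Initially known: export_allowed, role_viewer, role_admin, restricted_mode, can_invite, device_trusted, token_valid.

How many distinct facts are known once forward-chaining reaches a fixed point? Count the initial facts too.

13

Round 1 — R4, R6, derive sso_linked, quota_ok.
Round 2 — R3, R7, derive audit_required, elevated.
Round 3 — R2, derive member_of_group.
Round 4 — R1, derive can_publish.
Closure: {audit_required, can_invite, can_publish, device_trusted, elevated, export_allowed, member_of_group, quota_ok, restricted_mode, role_admin, role_viewer, sso_linked, token_valid} — 13 facts.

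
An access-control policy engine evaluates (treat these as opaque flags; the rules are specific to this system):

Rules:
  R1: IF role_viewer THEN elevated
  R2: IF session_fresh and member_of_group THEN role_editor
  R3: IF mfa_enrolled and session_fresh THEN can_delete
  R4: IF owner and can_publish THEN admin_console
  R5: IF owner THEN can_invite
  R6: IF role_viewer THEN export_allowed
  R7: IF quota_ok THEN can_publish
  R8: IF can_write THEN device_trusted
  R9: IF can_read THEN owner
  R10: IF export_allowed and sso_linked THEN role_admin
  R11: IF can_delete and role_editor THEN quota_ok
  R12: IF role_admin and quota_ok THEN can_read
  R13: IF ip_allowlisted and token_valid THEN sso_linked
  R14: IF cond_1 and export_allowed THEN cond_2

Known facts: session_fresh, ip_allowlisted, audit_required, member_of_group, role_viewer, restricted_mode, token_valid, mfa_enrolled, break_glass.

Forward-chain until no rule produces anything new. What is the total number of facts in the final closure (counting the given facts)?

Round 1 — R1, R2, R3, R6, R13, derive elevated, role_editor, can_delete, export_allowed, sso_linked.
Round 2 — R10, R11, derive role_admin, quota_ok.
Round 3 — R7, R12, derive can_publish, can_read.
Round 4 — R9, derive owner.
Round 5 — R4, R5, derive admin_console, can_invite.
Closure: {admin_console, audit_required, break_glass, can_delete, can_invite, can_publish, can_read, elevated, export_allowed, ip_allowlisted, member_of_group, mfa_enrolled, owner, quota_ok, restricted_mode, role_admin, role_editor, role_viewer, session_fresh, sso_linked, token_valid} — 21 facts.

21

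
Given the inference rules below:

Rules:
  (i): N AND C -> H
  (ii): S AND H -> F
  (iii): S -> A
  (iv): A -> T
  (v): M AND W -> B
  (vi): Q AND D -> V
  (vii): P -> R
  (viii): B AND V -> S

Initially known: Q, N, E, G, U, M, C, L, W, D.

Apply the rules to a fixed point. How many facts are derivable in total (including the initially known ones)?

17

[1] (i) [N AND C -> H]; (v) [M AND W -> B]; (vi) [Q AND D -> V]. ⇒ new: H, B, V.
[2] (viii) [B AND V -> S]. ⇒ new: S.
[3] (ii) [S AND H -> F]; (iii) [S -> A]. ⇒ new: F, A.
[4] (iv) [A -> T]. ⇒ new: T.
Closure: {A, B, C, D, E, F, G, H, L, M, N, Q, S, T, U, V, W} — 17 facts.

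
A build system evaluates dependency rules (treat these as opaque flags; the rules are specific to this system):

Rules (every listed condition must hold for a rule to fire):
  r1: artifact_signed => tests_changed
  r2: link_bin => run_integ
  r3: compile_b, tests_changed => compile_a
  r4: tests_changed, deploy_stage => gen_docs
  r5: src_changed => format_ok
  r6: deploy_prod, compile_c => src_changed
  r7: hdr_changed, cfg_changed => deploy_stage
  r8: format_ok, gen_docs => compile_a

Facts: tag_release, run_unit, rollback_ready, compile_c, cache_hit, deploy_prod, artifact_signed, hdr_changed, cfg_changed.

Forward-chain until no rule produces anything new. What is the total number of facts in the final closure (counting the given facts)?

15

Round 1 fires r1, r6, r7, giving tests_changed, src_changed, deploy_stage.
Round 2 fires r4, r5, giving gen_docs, format_ok.
Round 3 fires r8, giving compile_a.
Closure: {artifact_signed, cache_hit, cfg_changed, compile_a, compile_c, deploy_prod, deploy_stage, format_ok, gen_docs, hdr_changed, rollback_ready, run_unit, src_changed, tag_release, tests_changed} — 15 facts.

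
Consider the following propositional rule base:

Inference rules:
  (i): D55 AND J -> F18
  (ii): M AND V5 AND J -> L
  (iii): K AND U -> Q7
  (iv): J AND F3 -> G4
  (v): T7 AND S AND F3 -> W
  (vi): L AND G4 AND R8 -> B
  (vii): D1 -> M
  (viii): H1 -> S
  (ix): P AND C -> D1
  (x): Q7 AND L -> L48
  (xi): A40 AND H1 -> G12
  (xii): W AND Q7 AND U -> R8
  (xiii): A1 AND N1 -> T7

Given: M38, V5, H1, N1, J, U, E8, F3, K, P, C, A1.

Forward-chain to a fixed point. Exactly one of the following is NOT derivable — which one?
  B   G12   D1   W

G12

Round 1: (iii) [K AND U -> Q7]; (iv) [J AND F3 -> G4]; (viii) [H1 -> S]; (ix) [P AND C -> D1]; (xiii) [A1 AND N1 -> T7]. New: Q7, G4, S, D1, T7.
Round 2: (v) [T7 AND S AND F3 -> W]; (vii) [D1 -> M]. New: W, M.
Round 3: (ii) [M AND V5 AND J -> L]; (xii) [W AND Q7 AND U -> R8]. New: L, R8.
Round 4: (vi) [L AND G4 AND R8 -> B]; (x) [Q7 AND L -> L48]. New: B, L48.
Derived: B (round 4), D1 (round 1), W (round 2). G12 never appears in any round.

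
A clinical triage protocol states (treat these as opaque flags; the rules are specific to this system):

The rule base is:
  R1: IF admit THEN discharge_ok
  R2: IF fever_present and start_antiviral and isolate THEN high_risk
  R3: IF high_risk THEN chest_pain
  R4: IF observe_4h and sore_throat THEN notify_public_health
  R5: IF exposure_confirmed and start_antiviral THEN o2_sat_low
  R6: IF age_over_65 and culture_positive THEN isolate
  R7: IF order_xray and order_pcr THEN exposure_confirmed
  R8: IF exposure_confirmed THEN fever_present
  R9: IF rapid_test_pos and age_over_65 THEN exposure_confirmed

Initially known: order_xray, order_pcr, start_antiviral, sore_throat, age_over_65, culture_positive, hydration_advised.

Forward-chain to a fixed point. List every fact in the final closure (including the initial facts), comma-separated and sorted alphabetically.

[1] R6 [IF age_over_65 and culture_positive THEN isolate]; R7 [IF order_xray and order_pcr THEN exposure_confirmed]. ⇒ new: isolate, exposure_confirmed.
[2] R5 [IF exposure_confirmed and start_antiviral THEN o2_sat_low]; R8 [IF exposure_confirmed THEN fever_present]. ⇒ new: o2_sat_low, fever_present.
[3] R2 [IF fever_present and start_antiviral and isolate THEN high_risk]. ⇒ new: high_risk.
[4] R3 [IF high_risk THEN chest_pain]. ⇒ new: chest_pain.

age_over_65, chest_pain, culture_positive, exposure_confirmed, fever_present, high_risk, hydration_advised, isolate, o2_sat_low, order_pcr, order_xray, sore_throat, start_antiviral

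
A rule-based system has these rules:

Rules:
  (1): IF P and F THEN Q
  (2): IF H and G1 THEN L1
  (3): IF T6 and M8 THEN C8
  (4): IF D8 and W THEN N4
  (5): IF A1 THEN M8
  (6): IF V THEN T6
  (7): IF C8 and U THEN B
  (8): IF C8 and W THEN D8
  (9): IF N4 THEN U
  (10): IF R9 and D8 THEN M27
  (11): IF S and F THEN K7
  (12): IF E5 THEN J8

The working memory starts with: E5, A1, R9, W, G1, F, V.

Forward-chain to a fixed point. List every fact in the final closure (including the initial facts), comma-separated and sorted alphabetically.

A1, B, C8, D8, E5, F, G1, J8, M27, M8, N4, R9, T6, U, V, W

[1] (5) [IF A1 THEN M8]; (6) [IF V THEN T6]; (12) [IF E5 THEN J8]. ⇒ new: M8, T6, J8.
[2] (3) [IF T6 and M8 THEN C8]. ⇒ new: C8.
[3] (8) [IF C8 and W THEN D8]. ⇒ new: D8.
[4] (4) [IF D8 and W THEN N4]; (10) [IF R9 and D8 THEN M27]. ⇒ new: N4, M27.
[5] (9) [IF N4 THEN U]. ⇒ new: U.
[6] (7) [IF C8 and U THEN B]. ⇒ new: B.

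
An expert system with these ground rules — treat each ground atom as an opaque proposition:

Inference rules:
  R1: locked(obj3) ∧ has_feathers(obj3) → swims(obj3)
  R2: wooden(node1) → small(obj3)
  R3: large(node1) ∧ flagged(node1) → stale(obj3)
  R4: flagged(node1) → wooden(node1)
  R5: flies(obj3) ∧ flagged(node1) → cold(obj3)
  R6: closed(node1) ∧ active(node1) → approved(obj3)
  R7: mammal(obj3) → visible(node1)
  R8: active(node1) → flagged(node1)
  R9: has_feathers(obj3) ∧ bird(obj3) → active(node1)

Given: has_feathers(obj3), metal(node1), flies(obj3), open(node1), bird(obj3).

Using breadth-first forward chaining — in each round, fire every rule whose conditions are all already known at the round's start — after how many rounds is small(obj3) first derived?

Round 1: R9 [has_feathers(obj3) ∧ bird(obj3) → active(node1)]. Adds active(node1).
Round 2: R8 [active(node1) → flagged(node1)]. Adds flagged(node1).
Round 3: R4 [flagged(node1) → wooden(node1)]; R5 [flies(obj3) ∧ flagged(node1) → cold(obj3)]. Adds wooden(node1), cold(obj3).
Round 4: R2 [wooden(node1) → small(obj3)]. Adds small(obj3).
small(obj3) first appears in round 4.

4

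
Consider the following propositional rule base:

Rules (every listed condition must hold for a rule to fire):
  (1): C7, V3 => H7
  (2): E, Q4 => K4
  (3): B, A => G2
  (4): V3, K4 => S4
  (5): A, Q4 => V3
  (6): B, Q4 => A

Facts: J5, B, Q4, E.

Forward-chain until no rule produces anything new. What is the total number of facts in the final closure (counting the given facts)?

Round 1 fires (2), (6), giving K4, A.
Round 2 fires (3), (5), giving G2, V3.
Round 3 fires (4), giving S4.
Closure: {A, B, E, G2, J5, K4, Q4, S4, V3} — 9 facts.

9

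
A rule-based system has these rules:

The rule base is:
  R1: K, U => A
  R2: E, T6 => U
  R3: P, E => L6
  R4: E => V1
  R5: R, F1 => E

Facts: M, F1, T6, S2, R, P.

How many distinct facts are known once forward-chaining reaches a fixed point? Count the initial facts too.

[1] R5 [R, F1 => E]. ⇒ new: E.
[2] R2 [E, T6 => U]; R3 [P, E => L6]; R4 [E => V1]. ⇒ new: U, L6, V1.
Closure: {E, F1, L6, M, P, R, S2, T6, U, V1} — 10 facts.

10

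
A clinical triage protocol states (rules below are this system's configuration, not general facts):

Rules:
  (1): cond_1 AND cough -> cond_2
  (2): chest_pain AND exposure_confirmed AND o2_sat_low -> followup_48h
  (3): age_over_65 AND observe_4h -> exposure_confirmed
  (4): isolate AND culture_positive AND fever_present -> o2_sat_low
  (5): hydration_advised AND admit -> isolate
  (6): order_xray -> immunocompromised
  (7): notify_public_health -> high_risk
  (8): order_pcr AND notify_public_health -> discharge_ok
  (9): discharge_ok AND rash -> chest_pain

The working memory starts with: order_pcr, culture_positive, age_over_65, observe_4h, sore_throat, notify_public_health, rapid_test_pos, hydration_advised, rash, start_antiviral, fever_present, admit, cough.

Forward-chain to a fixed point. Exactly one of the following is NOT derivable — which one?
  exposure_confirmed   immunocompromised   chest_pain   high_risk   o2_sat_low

[1] (3) [age_over_65 AND observe_4h -> exposure_confirmed]; (5) [hydration_advised AND admit -> isolate]; (7) [notify_public_health -> high_risk]; (8) [order_pcr AND notify_public_health -> discharge_ok]. ⇒ new: exposure_confirmed, isolate, high_risk, discharge_ok.
[2] (4) [isolate AND culture_positive AND fever_present -> o2_sat_low]; (9) [discharge_ok AND rash -> chest_pain]. ⇒ new: o2_sat_low, chest_pain.
[3] (2) [chest_pain AND exposure_confirmed AND o2_sat_low -> followup_48h]. ⇒ new: followup_48h.
Derived: high_risk (round 1), exposure_confirmed (round 1), o2_sat_low (round 2), chest_pain (round 2). immunocompromised never appears in any round.

immunocompromised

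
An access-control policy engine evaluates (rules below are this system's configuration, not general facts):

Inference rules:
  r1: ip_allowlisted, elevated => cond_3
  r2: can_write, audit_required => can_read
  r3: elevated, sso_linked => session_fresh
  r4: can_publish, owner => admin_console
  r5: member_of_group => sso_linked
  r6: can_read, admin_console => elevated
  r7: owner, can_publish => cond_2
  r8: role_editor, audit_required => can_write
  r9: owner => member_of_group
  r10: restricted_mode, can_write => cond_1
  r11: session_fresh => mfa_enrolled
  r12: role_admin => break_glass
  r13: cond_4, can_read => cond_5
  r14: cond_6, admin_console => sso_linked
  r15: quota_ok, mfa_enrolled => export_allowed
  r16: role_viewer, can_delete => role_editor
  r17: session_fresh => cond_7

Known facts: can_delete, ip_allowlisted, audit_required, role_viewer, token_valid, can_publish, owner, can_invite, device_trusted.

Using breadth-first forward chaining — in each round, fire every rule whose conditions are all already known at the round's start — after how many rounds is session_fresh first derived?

5

Round 1 — r4, r7, r9, r16, derive admin_console, cond_2, member_of_group, role_editor.
Round 2 — r5, r8, derive sso_linked, can_write.
Round 3 — r2, derive can_read.
Round 4 — r6, derive elevated.
Round 5 — r1, r3, derive cond_3, session_fresh.
session_fresh first appears in round 5.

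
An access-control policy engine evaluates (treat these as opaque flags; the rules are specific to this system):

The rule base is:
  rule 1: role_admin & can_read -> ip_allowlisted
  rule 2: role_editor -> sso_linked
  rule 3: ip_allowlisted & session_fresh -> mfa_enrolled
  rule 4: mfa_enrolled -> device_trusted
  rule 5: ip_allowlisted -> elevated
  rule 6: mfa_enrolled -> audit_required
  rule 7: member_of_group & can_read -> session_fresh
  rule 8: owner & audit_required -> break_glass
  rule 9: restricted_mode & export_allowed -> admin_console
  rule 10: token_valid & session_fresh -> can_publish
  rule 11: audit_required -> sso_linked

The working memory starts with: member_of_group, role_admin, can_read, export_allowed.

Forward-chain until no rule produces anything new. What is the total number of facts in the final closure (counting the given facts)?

11

Round 1 — rule 1, rule 7, derive ip_allowlisted, session_fresh.
Round 2 — rule 3, rule 5, derive mfa_enrolled, elevated.
Round 3 — rule 4, rule 6, derive device_trusted, audit_required.
Round 4 — rule 11, derive sso_linked.
Closure: {audit_required, can_read, device_trusted, elevated, export_allowed, ip_allowlisted, member_of_group, mfa_enrolled, role_admin, session_fresh, sso_linked} — 11 facts.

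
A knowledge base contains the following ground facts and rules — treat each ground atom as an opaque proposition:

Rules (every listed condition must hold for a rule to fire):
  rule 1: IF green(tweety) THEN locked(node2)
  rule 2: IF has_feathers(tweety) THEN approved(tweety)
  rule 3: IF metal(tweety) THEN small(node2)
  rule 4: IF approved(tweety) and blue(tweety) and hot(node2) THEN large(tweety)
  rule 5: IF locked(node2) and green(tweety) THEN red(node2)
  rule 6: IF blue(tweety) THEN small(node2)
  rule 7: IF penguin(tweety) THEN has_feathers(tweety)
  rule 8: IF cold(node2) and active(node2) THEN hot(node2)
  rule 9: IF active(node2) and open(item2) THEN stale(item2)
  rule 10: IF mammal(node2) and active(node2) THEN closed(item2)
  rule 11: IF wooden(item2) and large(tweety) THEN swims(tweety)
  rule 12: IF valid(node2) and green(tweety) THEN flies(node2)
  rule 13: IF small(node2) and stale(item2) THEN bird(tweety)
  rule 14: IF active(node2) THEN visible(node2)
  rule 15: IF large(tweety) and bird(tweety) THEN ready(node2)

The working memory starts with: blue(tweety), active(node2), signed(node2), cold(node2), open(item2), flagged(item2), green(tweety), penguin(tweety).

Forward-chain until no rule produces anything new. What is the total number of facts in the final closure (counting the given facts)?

19

Round 1: rule 1 [IF green(tweety) THEN locked(node2)]; rule 6 [IF blue(tweety) THEN small(node2)]; rule 7 [IF penguin(tweety) THEN has_feathers(tweety)]; rule 8 [IF cold(node2) and active(node2) THEN hot(node2)]; rule 9 [IF active(node2) and open(item2) THEN stale(item2)]; rule 14 [IF active(node2) THEN visible(node2)]. Adds locked(node2), small(node2), has_feathers(tweety), hot(node2), stale(item2), visible(node2).
Round 2: rule 2 [IF has_feathers(tweety) THEN approved(tweety)]; rule 5 [IF locked(node2) and green(tweety) THEN red(node2)]; rule 13 [IF small(node2) and stale(item2) THEN bird(tweety)]. Adds approved(tweety), red(node2), bird(tweety).
Round 3: rule 4 [IF approved(tweety) and blue(tweety) and hot(node2) THEN large(tweety)]. Adds large(tweety).
Round 4: rule 15 [IF large(tweety) and bird(tweety) THEN ready(node2)]. Adds ready(node2).
Closure: {active(node2), approved(tweety), bird(tweety), blue(tweety), cold(node2), flagged(item2), green(tweety), has_feathers(tweety), hot(node2), large(tweety), locked(node2), open(item2), penguin(tweety), ready(node2), red(node2), signed(node2), small(node2), stale(item2), visible(node2)} — 19 facts.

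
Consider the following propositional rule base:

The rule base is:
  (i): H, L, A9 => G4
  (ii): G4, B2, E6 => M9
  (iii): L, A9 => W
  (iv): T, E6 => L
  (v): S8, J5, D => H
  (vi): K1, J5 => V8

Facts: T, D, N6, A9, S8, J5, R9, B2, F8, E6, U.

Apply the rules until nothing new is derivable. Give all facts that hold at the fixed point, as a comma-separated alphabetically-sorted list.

A9, B2, D, E6, F8, G4, H, J5, L, M9, N6, R9, S8, T, U, W

Round 1: (iv) [T, E6 => L]; (v) [S8, J5, D => H]. New: L, H.
Round 2: (i) [H, L, A9 => G4]; (iii) [L, A9 => W]. New: G4, W.
Round 3: (ii) [G4, B2, E6 => M9]. New: M9.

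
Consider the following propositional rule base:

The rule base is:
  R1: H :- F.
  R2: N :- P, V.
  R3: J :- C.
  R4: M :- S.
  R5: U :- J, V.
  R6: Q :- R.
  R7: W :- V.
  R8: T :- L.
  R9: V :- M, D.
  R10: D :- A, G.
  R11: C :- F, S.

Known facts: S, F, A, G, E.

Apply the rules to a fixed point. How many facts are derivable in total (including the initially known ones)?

13

Round 1: R1 [H :- F.]; R4 [M :- S.]; R10 [D :- A, G.]; R11 [C :- F, S.]. Adds H, M, D, C.
Round 2: R3 [J :- C.]; R9 [V :- M, D.]. Adds J, V.
Round 3: R5 [U :- J, V.]; R7 [W :- V.]. Adds U, W.
Closure: {A, C, D, E, F, G, H, J, M, S, U, V, W} — 13 facts.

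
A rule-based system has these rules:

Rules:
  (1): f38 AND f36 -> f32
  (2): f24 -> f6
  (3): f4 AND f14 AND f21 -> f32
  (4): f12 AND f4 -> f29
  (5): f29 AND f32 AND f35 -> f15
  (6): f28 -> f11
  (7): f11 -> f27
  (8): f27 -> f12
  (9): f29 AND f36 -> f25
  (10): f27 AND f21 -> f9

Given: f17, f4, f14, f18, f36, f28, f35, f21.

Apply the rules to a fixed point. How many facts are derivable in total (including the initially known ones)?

[1] (3) [f4 AND f14 AND f21 -> f32]; (6) [f28 -> f11]. ⇒ new: f32, f11.
[2] (7) [f11 -> f27]. ⇒ new: f27.
[3] (8) [f27 -> f12]; (10) [f27 AND f21 -> f9]. ⇒ new: f12, f9.
[4] (4) [f12 AND f4 -> f29]. ⇒ new: f29.
[5] (5) [f29 AND f32 AND f35 -> f15]; (9) [f29 AND f36 -> f25]. ⇒ new: f15, f25.
Closure: {f11, f12, f14, f15, f17, f18, f21, f25, f27, f28, f29, f32, f35, f36, f4, f9} — 16 facts.

16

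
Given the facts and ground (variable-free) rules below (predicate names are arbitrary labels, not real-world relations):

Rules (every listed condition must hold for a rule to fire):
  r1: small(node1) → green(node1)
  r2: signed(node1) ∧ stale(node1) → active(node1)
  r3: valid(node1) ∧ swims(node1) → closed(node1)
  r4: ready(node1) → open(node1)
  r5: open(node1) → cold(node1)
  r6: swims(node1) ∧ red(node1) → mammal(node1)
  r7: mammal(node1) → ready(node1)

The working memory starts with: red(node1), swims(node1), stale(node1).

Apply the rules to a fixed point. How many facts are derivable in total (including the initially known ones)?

Round 1 — r6, derive mammal(node1).
Round 2 — r7, derive ready(node1).
Round 3 — r4, derive open(node1).
Round 4 — r5, derive cold(node1).
Closure: {cold(node1), mammal(node1), open(node1), ready(node1), red(node1), stale(node1), swims(node1)} — 7 facts.

7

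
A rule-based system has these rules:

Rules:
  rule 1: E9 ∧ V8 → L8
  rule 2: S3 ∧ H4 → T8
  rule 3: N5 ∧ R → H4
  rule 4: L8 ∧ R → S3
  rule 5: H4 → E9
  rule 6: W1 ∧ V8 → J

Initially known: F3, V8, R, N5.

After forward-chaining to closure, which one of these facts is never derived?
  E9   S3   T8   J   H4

J

[1] rule 3 [N5 ∧ R → H4]. ⇒ new: H4.
[2] rule 5 [H4 → E9]. ⇒ new: E9.
[3] rule 1 [E9 ∧ V8 → L8]. ⇒ new: L8.
[4] rule 4 [L8 ∧ R → S3]. ⇒ new: S3.
[5] rule 2 [S3 ∧ H4 → T8]. ⇒ new: T8.
Derived: T8 (round 5), S3 (round 4), H4 (round 1), E9 (round 2). J never appears in any round.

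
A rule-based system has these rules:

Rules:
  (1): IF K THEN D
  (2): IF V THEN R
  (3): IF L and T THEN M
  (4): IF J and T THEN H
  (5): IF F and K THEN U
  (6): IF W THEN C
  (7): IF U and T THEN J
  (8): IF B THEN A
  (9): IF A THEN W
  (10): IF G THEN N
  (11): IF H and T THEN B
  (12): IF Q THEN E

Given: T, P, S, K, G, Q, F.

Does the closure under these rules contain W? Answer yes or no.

[1] (1) [IF K THEN D]; (5) [IF F and K THEN U]; (10) [IF G THEN N]; (12) [IF Q THEN E]. ⇒ new: D, U, N, E.
[2] (7) [IF U and T THEN J]. ⇒ new: J.
[3] (4) [IF J and T THEN H]. ⇒ new: H.
[4] (11) [IF H and T THEN B]. ⇒ new: B.
[5] (8) [IF B THEN A]. ⇒ new: A.
[6] (9) [IF A THEN W]. ⇒ new: W.
[7] (6) [IF W THEN C]. ⇒ new: C.
W appears in round 6, so it is derivable.

yes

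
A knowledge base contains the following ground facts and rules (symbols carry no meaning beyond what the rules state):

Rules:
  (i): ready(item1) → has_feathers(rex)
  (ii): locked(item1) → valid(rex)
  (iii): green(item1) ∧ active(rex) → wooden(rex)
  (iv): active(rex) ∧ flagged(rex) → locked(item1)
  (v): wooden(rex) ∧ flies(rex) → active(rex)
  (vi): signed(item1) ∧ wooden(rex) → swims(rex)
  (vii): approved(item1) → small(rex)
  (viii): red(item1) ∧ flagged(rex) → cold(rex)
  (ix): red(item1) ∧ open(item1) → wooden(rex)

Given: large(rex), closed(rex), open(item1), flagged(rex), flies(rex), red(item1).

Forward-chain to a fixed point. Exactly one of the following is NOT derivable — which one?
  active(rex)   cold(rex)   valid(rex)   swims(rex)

Round 1: (viii) [red(item1) ∧ flagged(rex) → cold(rex)]; (ix) [red(item1) ∧ open(item1) → wooden(rex)]. New: cold(rex), wooden(rex).
Round 2: (v) [wooden(rex) ∧ flies(rex) → active(rex)]. New: active(rex).
Round 3: (iv) [active(rex) ∧ flagged(rex) → locked(item1)]. New: locked(item1).
Round 4: (ii) [locked(item1) → valid(rex)]. New: valid(rex).
Derived: active(rex) (round 2), valid(rex) (round 4), cold(rex) (round 1). swims(rex) never appears in any round.

swims(rex)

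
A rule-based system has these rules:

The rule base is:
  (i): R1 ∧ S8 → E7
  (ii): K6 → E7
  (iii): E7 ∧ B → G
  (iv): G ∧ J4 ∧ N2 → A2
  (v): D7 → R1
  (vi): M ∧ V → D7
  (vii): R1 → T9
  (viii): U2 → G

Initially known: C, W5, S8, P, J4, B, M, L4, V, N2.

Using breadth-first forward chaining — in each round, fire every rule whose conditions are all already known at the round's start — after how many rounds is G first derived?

Round 1: (vi) [M ∧ V → D7]. Adds D7.
Round 2: (v) [D7 → R1]. Adds R1.
Round 3: (i) [R1 ∧ S8 → E7]; (vii) [R1 → T9]. Adds E7, T9.
Round 4: (iii) [E7 ∧ B → G]. Adds G.
G first appears in round 4.

4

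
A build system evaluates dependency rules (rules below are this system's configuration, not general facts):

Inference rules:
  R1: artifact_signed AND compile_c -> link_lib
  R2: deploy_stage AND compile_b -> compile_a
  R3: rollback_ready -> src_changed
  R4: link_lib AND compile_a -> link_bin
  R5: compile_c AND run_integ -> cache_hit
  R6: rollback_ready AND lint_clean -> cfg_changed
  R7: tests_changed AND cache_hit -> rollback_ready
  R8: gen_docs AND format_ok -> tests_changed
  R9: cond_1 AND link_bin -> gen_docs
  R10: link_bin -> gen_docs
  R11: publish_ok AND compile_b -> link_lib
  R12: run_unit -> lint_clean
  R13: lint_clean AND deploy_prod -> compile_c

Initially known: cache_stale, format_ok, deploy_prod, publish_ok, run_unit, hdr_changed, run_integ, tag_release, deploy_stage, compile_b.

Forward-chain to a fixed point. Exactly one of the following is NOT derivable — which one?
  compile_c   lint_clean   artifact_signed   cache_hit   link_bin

Round 1 fires R2, R11, R12, giving compile_a, link_lib, lint_clean.
Round 2 fires R4, R13, giving link_bin, compile_c.
Round 3 fires R5, R10, giving cache_hit, gen_docs.
Round 4 fires R8, giving tests_changed.
Round 5 fires R7, giving rollback_ready.
Round 6 fires R3, R6, giving src_changed, cfg_changed.
Derived: link_bin (round 2), lint_clean (round 1), compile_c (round 2), cache_hit (round 3). artifact_signed never appears in any round.

artifact_signed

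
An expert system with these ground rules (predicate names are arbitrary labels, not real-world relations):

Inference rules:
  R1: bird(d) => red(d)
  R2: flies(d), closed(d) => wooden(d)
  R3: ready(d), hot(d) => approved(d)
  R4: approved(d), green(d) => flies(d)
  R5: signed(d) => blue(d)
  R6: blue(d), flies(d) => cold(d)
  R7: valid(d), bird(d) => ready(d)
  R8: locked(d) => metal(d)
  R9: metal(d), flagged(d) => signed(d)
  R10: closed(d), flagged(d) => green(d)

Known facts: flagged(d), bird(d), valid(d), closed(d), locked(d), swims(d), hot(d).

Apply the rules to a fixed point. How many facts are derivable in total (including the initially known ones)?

17

Round 1 — R1, R7, R8, R10, derive red(d), ready(d), metal(d), green(d).
Round 2 — R3, R9, derive approved(d), signed(d).
Round 3 — R4, R5, derive flies(d), blue(d).
Round 4 — R2, R6, derive wooden(d), cold(d).
Closure: {approved(d), bird(d), blue(d), closed(d), cold(d), flagged(d), flies(d), green(d), hot(d), locked(d), metal(d), ready(d), red(d), signed(d), swims(d), valid(d), wooden(d)} — 17 facts.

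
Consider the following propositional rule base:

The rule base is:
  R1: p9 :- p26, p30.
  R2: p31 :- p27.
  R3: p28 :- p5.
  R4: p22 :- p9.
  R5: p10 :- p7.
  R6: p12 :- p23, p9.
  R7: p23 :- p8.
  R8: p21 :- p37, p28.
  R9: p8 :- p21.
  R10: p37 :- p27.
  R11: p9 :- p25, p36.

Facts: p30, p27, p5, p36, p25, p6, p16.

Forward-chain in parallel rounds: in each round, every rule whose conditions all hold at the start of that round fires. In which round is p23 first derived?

4

Round 1: R2 [p31 :- p27.]; R3 [p28 :- p5.]; R10 [p37 :- p27.]; R11 [p9 :- p25, p36.]. New: p31, p28, p37, p9.
Round 2: R4 [p22 :- p9.]; R8 [p21 :- p37, p28.]. New: p22, p21.
Round 3: R9 [p8 :- p21.]. New: p8.
Round 4: R7 [p23 :- p8.]. New: p23.
p23 first appears in round 4.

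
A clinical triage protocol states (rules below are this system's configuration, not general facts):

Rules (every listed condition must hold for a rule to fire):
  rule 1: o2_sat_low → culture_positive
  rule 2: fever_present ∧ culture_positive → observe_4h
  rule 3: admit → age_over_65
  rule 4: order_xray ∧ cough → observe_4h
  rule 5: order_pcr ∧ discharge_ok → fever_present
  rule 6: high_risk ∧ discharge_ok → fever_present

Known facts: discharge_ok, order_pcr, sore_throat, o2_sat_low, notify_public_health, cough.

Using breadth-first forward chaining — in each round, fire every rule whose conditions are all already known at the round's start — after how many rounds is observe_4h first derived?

2

[1] rule 1 [o2_sat_low → culture_positive]; rule 5 [order_pcr ∧ discharge_ok → fever_present]. ⇒ new: culture_positive, fever_present.
[2] rule 2 [fever_present ∧ culture_positive → observe_4h]. ⇒ new: observe_4h.
observe_4h first appears in round 2.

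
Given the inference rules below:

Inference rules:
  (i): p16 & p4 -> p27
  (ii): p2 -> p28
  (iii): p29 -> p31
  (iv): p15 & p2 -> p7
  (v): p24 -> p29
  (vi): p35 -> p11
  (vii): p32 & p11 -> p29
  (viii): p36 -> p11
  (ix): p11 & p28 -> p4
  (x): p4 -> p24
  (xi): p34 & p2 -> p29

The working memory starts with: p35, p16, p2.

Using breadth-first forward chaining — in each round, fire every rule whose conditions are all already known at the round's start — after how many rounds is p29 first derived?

Round 1 — (ii), (vi), derive p28, p11.
Round 2 — (ix), derive p4.
Round 3 — (i), (x), derive p27, p24.
Round 4 — (v), derive p29.
p29 first appears in round 4.

4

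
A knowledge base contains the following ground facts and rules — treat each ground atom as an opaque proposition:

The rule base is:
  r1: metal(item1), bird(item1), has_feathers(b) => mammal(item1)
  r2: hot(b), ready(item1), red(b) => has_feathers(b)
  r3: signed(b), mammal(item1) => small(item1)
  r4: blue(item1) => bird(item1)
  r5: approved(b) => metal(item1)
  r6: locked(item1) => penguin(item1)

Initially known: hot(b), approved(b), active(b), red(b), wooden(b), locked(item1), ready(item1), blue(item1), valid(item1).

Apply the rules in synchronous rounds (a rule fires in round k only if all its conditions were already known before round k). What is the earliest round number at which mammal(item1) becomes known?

2

Round 1 — r2, r4, r5, r6, derive has_feathers(b), bird(item1), metal(item1), penguin(item1).
Round 2 — r1, derive mammal(item1).
mammal(item1) first appears in round 2.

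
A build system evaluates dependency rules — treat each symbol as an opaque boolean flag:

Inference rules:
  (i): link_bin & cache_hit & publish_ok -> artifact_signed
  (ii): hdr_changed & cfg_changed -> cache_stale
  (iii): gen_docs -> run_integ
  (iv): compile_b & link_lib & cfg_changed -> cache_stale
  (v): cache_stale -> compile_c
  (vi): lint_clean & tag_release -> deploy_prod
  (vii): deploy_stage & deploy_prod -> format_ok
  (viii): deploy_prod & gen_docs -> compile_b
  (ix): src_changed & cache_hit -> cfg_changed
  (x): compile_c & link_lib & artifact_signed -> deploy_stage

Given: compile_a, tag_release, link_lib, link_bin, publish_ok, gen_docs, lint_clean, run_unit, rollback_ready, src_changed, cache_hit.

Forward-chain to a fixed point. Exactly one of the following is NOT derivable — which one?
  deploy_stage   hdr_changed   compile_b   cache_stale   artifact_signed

Round 1 — (i), (iii), (vi), (ix), derive artifact_signed, run_integ, deploy_prod, cfg_changed.
Round 2 — (viii), derive compile_b.
Round 3 — (iv), derive cache_stale.
Round 4 — (v), derive compile_c.
Round 5 — (x), derive deploy_stage.
Round 6 — (vii), derive format_ok.
Derived: cache_stale (round 3), artifact_signed (round 1), compile_b (round 2), deploy_stage (round 5). hdr_changed never appears in any round.

hdr_changed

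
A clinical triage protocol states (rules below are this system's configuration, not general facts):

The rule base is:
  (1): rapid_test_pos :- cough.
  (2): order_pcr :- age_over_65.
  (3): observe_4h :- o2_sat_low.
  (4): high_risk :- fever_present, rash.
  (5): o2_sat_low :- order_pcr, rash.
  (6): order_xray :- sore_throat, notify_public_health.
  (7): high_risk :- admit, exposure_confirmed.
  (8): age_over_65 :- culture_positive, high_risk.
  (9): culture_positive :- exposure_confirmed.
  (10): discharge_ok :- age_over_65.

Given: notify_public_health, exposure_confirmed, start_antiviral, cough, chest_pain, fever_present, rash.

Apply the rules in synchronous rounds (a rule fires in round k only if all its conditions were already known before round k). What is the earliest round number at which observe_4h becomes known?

5

Round 1 fires (1), (4), (9), giving rapid_test_pos, high_risk, culture_positive.
Round 2 fires (8), giving age_over_65.
Round 3 fires (2), (10), giving order_pcr, discharge_ok.
Round 4 fires (5), giving o2_sat_low.
Round 5 fires (3), giving observe_4h.
observe_4h first appears in round 5.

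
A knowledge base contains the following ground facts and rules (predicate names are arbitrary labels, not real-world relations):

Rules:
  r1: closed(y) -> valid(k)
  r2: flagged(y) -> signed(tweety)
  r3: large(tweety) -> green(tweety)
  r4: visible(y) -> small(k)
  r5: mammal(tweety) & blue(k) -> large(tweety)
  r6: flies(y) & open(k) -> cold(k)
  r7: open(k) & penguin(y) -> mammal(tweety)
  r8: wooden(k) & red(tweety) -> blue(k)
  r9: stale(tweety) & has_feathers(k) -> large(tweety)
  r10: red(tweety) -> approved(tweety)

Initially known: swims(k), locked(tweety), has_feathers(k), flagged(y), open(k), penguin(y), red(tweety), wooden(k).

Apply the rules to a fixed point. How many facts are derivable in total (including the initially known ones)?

Round 1 — r2, r7, r8, r10, derive signed(tweety), mammal(tweety), blue(k), approved(tweety).
Round 2 — r5, derive large(tweety).
Round 3 — r3, derive green(tweety).
Closure: {approved(tweety), blue(k), flagged(y), green(tweety), has_feathers(k), large(tweety), locked(tweety), mammal(tweety), open(k), penguin(y), red(tweety), signed(tweety), swims(k), wooden(k)} — 14 facts.

14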